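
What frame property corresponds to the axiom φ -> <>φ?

Reflexivity

Replacing φ by ¬φ and contraposing gives the equivalent schema □φ → φ.
Suppose □φ→φ is valid. At any x set V(φ)={w : Rxw}. Then □φ holds at x, so φ holds at x, i.e. Rxx.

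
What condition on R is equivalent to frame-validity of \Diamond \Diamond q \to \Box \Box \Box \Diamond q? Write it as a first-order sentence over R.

This is a Sahlqvist (Geach-type) schema ◇^2□^0q → □^3◇^1q.
First-order correspondent: \forall x \forall y \forall z ((x R^2 y \wedge x R^3 z) \to \exists w (y = w \wedge zRw)).

\forall x \forall y \forall z ((x R^2 y \wedge x R^3 z) \to \exists w (y = w \wedge zRw))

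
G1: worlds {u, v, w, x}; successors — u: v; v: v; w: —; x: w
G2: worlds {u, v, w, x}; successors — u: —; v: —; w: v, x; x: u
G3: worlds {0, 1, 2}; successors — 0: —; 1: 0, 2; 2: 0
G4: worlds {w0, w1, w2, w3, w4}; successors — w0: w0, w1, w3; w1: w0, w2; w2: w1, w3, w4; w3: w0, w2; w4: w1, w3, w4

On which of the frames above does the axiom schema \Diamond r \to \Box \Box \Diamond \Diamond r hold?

G1

This is the axiom for a generalized confluence (Geach) condition; its first-order frame correspondent is \forall x \forall y \forall z ((xRy \wedge x R^2 z) \to \exists w (y = w \wedge z R^2 w)).
G1: holds.
G2: fails — wRv, wR²u but no t with v=t and uR²t.
G3: fails — 1R0, 1R²0 but no w with 0=w and 0R²w.
G4: fails — w1Rw2, w1R²w1 but no w with w2=w and w1R²w.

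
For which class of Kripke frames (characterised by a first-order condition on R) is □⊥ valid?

□⊥ is valid iff no world has any successor (otherwise □⊥ fails at any world with one).
The converse is a direct semantic check.
So the correspondent is emptiness of R.

emptiness of R: ∀x ∀y ¬Rxy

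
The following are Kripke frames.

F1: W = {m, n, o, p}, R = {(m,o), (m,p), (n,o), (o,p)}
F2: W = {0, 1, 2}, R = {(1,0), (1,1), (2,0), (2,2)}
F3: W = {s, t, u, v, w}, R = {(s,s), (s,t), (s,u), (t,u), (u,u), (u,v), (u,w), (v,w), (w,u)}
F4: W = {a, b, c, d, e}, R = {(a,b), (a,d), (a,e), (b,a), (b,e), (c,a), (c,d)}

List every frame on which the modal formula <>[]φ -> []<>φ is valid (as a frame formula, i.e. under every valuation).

The schema corresponds to convergence: forall x forall y forall z (Rxy & Rxz -> exists w (Ryw & Rzw)).
F1: fails — Rmo and Rmp but o and p have no common successor.
F2: fails — R10 and R10 but 0 and 0 have no common successor.
F3: fails — Ruv and Ruw but v and w have no common successor.
F4: fails — Rab and Rae but b and e have no common successor.

none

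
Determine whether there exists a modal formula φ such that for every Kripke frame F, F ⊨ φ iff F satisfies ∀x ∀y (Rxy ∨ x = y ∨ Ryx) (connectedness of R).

No

Modal frame validity is preserved under disjoint unions.
Take 4 disjoint single-world reflexive frames: each is trivially connected, but their disjoint union has 4 worlds with no edge between distinct components, so it is not connected.
So no modal formula (or set of formulas) defines exactly the connected frames.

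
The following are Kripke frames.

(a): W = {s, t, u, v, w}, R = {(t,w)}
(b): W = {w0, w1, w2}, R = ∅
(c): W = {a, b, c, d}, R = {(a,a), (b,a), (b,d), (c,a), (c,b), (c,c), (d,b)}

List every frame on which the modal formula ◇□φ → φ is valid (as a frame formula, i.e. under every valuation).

(b)

The schema corresponds to symmetry: ∀x ∀y (Rxy → Ryx).
(a): fails — Rtw but not Rwt.
(b): satisfies the condition.
(c): fails — Rba but not Rab.
Valid on: (b).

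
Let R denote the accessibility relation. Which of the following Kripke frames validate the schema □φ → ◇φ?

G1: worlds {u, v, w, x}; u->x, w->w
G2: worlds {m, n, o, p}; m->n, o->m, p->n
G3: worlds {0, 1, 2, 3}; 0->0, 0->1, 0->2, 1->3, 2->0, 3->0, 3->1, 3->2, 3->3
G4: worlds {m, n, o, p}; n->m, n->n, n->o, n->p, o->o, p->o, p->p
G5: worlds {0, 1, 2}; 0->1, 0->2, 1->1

G3

The schema corresponds to seriality: ∀x ∃y Rxy.
G1: fails — world v has no successor.
G2: fails — world n has no successor.
G3: ✓.
G4: fails — world m has no successor.
G5: fails — world 2 has no successor.
Valid on: G3.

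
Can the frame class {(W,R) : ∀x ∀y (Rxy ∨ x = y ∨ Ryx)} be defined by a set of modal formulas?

Not modally definable

Modal frame validity is preserved under disjoint unions.
Take 4 disjoint single-world reflexive frames: each is trivially connected, but their disjoint union has 4 worlds with no edge between distinct components, so it is not connected.
So no modal formula (or set of formulas) defines exactly the connected frames.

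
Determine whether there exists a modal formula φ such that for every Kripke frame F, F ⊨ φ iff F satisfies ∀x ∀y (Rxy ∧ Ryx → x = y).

Not definable by any modal formula

Any modally definable frame class is closed under surjective bounded morphisms.
The 4-cycle (worlds a,b,c,d with a→b→c→d→a) is antisymmetric. Sending even-indexed worlds to s and odd-indexed worlds to t is a surjective bounded morphism onto the two-world frame with s↔t, which is not antisymmetric.
So no modal formula (or set of formulas) defines exactly the antisymmetric frames.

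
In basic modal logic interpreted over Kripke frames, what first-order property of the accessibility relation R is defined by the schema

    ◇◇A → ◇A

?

transitivity

This is a form of the 4 axiom.
It corresponds to transitivity: ∀x ∀y ∀z (Rxy ∧ Ryz → Rxz).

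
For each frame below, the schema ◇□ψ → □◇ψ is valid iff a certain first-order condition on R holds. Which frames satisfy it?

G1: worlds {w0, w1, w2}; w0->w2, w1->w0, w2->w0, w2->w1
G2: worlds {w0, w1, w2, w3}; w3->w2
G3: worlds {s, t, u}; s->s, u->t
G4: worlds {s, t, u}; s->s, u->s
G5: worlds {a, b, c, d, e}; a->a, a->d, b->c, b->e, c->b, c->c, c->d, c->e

This is the axiom for convergence; its first-order frame correspondent is ∀x ∀y ∀z (Rxy ∧ Rxz → ∃w (Ryw ∧ Rzw)).
G1: fails — Rw2w0 and Rw2w1 but w0 and w1 have no common successor.
G2: fails — Rw3w2 and Rw3w2 but w2 and w2 have no common successor.
G3: fails — Rut and Rut but t and t have no common successor.
G4: holds.
G5: fails — Raa and Rad but a and d have no common successor.

G4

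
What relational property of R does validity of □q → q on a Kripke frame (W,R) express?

Suppose □q→q is valid. At any x set V(q)={w : Rxw}. Then □q holds at x, so q holds at x, i.e. Rxx.
Conversely, any frame satisfying ∀x Rxx validates the schema.
Frame condition: ∀x Rxx.

reflexivity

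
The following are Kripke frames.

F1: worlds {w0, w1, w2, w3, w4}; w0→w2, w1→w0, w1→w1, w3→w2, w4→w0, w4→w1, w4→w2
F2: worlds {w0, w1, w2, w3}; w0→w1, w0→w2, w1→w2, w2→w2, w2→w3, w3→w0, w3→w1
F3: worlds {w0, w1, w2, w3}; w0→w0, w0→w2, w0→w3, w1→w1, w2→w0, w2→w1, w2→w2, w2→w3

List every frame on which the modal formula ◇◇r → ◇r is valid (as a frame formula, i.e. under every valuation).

none

This is the axiom for transitivity; its first-order frame correspondent is ∀x ∀y ∀z (Rxy ∧ Ryz → Rxz).
F1: fails — Rw1w0 and Rw0w2 but not Rw1w2.
F2: fails — Rw1w2 and Rw2w3 but not Rw1w3.
F3: fails — Rw0w2 and Rw2w1 but not Rw0w1.
Valid on no frame.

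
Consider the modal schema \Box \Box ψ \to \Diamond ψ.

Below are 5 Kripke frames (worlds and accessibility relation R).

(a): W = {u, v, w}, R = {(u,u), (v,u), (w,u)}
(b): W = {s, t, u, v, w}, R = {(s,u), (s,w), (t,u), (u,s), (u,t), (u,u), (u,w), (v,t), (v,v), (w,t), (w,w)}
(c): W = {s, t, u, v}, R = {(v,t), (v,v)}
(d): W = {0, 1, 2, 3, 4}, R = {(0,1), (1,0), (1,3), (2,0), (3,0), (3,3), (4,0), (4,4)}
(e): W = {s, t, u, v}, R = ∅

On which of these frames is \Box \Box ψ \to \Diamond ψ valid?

The schema corresponds to a generalized confluence (Geach) condition: \forall x \exists w (x R^2 w \wedge xRw).
(a): holds.
(b): holds.
(c): fails — at s but no w with sR²w and sRw.
(d): fails — at 0 but no w with 0R²w and 0Rw.
(e): fails — at s but no w with sR²w and sRw.

(a), (b)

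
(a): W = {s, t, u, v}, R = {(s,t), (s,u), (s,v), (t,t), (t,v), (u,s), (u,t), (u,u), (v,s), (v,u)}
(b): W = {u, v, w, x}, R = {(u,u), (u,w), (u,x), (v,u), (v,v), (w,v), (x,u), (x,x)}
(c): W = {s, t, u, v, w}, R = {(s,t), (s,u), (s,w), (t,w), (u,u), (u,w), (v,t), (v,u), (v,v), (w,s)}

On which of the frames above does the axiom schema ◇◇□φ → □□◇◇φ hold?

This is the axiom for a generalized confluence (Geach) condition; its first-order frame correspondent is ∀x ∀y ∀z ((xR²y ∧ xR²z) → ∃w (yRw ∧ zR²w)).
(a): ✓.
(b): fails — uR²w, uR²x but no t with wRt and xR²t.
(c): fails — sR²w, sR²w but no w* with wRw* and wR²w*.

(a)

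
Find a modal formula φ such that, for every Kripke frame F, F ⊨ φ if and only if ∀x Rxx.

□s → s

A defining formula is □s → s (the T axiom).
Suppose □s→s is valid. At any x set V(s)={w : Rxw}. Then □s holds at x, so s holds at x, i.e. Rxx.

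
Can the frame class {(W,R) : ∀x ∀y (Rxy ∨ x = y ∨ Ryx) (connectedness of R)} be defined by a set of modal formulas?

Not modally definable

If a class were modally definable it would be closed under disjoint unions (Goldblatt–Thomason).
Take 3 disjoint single-world reflexive frames: each is trivially connected, but their disjoint union has 3 worlds with no edge between distinct components, so it is not connected.
So no modal formula (or set of formulas) defines exactly the connected frames.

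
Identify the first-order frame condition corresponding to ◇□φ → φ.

This is frame-equivalent to φ → □◇φ (substitute ¬φ for φ and contrapose).
Suppose φ→□◇φ is valid. Take Rxy and set V(φ)={x}. Then φ at x, so □◇φ at x, so ◇φ at y, so some z with Ryz has φ; z=x, i.e. Ryx.

symmetry: ∀x ∀y (Rxy → Ryx)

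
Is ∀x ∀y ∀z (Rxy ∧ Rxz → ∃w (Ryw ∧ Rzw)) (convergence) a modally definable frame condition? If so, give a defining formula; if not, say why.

Definable; ◇□p → □◇p defines it

Yes: it is convergence, defined by the .2 schema ◇□p → □◇p.
Suppose ◇□p→□◇p is valid. Take Rxy, Rxz and set V(p)={w : Ryw}. Then □p at y so ◇□p at x, so □◇p at x, so ◇p at z, giving w with Rzw and Ryw.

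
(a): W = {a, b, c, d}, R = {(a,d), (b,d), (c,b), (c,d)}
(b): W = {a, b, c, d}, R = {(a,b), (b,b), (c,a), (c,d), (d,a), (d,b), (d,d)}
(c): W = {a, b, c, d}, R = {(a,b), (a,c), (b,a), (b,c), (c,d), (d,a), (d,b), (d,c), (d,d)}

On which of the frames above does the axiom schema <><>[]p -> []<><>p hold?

Frame correspondent (Sahlqvist): forall x forall y forall z ((x R^2 y & xRz) -> exists w (yRw & z R^2 w)) — i.e. a generalized confluence (Geach) condition.
(a): fails — cR²d, cRb but no w with dRw and bR²w.
(b): satisfies the condition.
(c): satisfies the condition.
Valid on: (b), (c).

(b), (c)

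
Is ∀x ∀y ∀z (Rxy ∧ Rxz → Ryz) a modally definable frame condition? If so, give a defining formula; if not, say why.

This is a Sahlqvist condition; the 5 axiom ◇p → □◇p defines it.

Definable; ◇p → □◇p defines it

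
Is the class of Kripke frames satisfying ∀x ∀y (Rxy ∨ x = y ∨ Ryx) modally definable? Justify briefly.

If a class were modally definable it would be closed under disjoint unions (Goldblatt–Thomason).
Take 3 disjoint single-world reflexive frames: each is trivially connected, but their disjoint union has 3 worlds with no edge between distinct components, so it is not connected.
So no modal formula (or set of formulas) defines exactly the connected frames.

No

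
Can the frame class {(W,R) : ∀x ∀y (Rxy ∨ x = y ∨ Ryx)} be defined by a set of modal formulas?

Modal frame validity is preserved under disjoint unions.
Take 2 disjoint single-world reflexive frames: each is trivially connected, but their disjoint union has 2 worlds with no edge between distinct components, so it is not connected.
So no modal formula (or set of formulas) defines exactly the connected frames.

No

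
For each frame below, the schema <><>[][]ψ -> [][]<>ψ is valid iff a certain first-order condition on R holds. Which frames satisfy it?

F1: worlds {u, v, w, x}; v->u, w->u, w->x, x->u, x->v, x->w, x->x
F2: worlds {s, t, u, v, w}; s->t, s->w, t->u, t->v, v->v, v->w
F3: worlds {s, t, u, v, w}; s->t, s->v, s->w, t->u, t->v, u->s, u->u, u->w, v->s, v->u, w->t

This is the axiom for a generalized confluence (Geach) condition; its first-order frame correspondent is forall x forall y forall z ((x R^2 y & x R^2 z) -> exists w (y R^2 w & zRw)).
F1: fails — wR²u, wR²u but no t with uR²t and uRt.
F2: fails — sR²u, sR²u but no w* with uR²w* and uRw*.
F3: fails — tR²w, tR²w but no w* with wR²w* and wRw*.
Valid on no frame.

none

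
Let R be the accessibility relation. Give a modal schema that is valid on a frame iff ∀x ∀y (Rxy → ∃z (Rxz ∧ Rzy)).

□□p → □p

This is density; the standard corresponding axiom is C4: □□p → □p.
Suppose □□p→□p is valid. Take Rxy and set V(p)={w : xR²w}. Then □□p at x, so □p at x, so p at y, i.e. ∃z(Rxz∧Rzy).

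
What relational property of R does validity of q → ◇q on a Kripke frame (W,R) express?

Equivalently (dual form): □q → q.
Suppose □q→q is valid. At any x set V(q)={w : Rxw}. Then □q holds at x, so q holds at x, i.e. Rxx.
Conversely, any frame satisfying ∀x Rxx validates the schema.
Frame condition: ∀x Rxx.

Reflexivity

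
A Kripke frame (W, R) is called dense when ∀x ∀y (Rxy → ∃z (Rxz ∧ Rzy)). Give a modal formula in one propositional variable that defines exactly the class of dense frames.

□□ψ → □ψ

A defining formula is □□ψ → □ψ (the C4 axiom).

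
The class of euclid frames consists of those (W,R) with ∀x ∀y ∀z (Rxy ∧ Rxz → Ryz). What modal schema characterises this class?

◇q → □◇q

This is the Euclidean property; the standard corresponding axiom is 5: ◇q → □◇q.
Suppose ◇q→□◇q is valid. Take Rxy, Rxz and set V(q)={y}. Then ◇q at x, so □◇q at x, so ◇q at z, so some w with Rzw has q; w=y, i.e. Rzy. By symmetry of the argument, Ryz.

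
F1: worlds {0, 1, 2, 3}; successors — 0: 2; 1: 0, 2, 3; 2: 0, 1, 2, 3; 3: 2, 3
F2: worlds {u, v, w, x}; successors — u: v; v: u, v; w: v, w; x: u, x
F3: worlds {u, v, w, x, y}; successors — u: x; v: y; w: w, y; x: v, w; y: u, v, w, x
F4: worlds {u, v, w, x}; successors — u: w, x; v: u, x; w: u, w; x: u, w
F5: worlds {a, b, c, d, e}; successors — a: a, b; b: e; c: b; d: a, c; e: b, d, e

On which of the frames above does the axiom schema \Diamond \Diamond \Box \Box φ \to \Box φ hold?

Frame correspondent (Sahlqvist): \forall x \forall y \forall z ((x R^2 y \wedge xRz) \to \exists w (y R^2 w \wedge z = w)) — i.e. a generalized confluence (Geach) condition.
F1: holds.
F2: fails — wR²u, wRw but no t with uR²t and w=t.
F3: fails — vR²u, vRy but no t with uR²t and y=t.
F4: fails — uR²u, uRx but no t with uR²t and x=t.
F5: fails — aR²b, aRa but no w with bR²w and a=w.
Valid on: F1.

F1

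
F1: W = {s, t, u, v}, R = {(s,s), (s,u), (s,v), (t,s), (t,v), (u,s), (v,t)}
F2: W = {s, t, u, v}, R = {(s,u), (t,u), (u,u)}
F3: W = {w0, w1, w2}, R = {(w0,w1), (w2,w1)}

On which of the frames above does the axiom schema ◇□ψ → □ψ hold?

This is the axiom for the Euclidean property; its first-order frame correspondent is ∀x ∀y ∀z (Rxy ∧ Rxz → Ryz).
F1: fails — Rsv and Rsv but not Rvv.
F2: satisfies the condition.
F3: fails — Rw0w1 and Rw0w1 but not Rw1w1.

F2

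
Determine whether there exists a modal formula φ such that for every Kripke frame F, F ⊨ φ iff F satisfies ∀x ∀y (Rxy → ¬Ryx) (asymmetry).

If a class were modally definable it would be closed under surjective bounded morphisms (Goldblatt–Thomason).
The 3-cycle (worlds s,t,u with s→t→u→s) is asymmetric. Mapping every world to a single reflexive point • is a surjective bounded morphism, and the reflexive point is not asymmetric (R•• but asymmetry requires ¬R••).
So the class is not modally definable.

No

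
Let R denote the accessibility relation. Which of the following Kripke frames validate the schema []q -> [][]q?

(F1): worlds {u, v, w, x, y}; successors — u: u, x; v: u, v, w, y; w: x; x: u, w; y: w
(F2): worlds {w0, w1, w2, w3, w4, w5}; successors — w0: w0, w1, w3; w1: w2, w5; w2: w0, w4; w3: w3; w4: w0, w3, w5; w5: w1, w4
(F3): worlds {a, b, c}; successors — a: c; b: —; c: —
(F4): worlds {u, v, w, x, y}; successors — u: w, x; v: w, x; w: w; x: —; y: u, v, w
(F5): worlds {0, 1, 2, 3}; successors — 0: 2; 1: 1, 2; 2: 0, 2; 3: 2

The schema corresponds to transitivity: forall x forall y forall z (Rxy & Ryz -> Rxz).
(F1): fails — Rxw and Rwx but not Rxx.
(F2): fails — Rw1w5 and Rw5w1 but not Rw1w1.
(F3): condition met.
(F4): fails — Ryv and Rvx but not Ryx.
(F5): fails — R32 and R20 but not R30.
Valid on: (F3).

(F3)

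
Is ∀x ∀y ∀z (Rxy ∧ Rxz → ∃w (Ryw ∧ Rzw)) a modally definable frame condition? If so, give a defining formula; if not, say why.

Yes, by ◇□p → □◇p

The condition is convergence. A defining modal formula is ◇□p → □◇p.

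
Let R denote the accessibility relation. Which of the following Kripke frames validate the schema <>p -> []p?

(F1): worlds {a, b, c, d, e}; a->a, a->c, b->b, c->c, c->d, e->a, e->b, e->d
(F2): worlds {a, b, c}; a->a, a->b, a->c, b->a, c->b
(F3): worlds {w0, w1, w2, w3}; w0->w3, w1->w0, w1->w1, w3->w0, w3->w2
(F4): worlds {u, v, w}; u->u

Frame correspondent (Sahlqvist): forall x forall y forall z (Rxy & Rxz -> y = z) — i.e. partial functionality.
(F1): fails — a sees both a and c.
(F2): fails — a sees both a and b.
(F3): fails — w1 sees both w0 and w1.
(F4): ✓.

(F4)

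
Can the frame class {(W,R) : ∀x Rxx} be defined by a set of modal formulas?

This is a Sahlqvist condition; the T axiom □r → r defines it.
Suppose □r→r is valid. At any x set V(r)={w : Rxw}. Then □r holds at x, so r holds at x, i.e. Rxx.

Yes — defined by □r → r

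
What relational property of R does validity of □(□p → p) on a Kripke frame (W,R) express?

Shift-reflexivity

Suppose □(□p→p) is valid. Take Rxy and set V(p)={w : Ryw}. Then at y, □p holds; since □(□p→p) at x, □p→p at y, so p at y, i.e. Ryy.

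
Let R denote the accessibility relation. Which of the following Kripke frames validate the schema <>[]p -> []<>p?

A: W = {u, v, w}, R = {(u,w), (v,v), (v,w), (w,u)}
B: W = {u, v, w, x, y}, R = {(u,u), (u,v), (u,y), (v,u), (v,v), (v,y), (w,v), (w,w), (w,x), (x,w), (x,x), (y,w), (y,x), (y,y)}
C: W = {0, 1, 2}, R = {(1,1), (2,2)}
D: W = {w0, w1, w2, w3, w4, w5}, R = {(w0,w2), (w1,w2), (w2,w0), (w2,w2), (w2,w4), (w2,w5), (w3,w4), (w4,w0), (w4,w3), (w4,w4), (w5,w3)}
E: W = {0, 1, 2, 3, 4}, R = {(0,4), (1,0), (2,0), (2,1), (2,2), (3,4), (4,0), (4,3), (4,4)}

Frame correspondent (Sahlqvist): forall x forall y forall z (Rxy & Rxz -> exists w (Ryw & Rzw)) — i.e. convergence.
A: fails — Rvv and Rvw but v and w have no common successor.
B: fails — Rwx and Rwv but x and v have no common successor.
C: satisfies the condition.
D: fails — Rw2w4 and Rw2w0 but w4 and w0 have no common successor.
E: fails — R20 and R22 but 0 and 2 have no common successor.
Valid on: C.

C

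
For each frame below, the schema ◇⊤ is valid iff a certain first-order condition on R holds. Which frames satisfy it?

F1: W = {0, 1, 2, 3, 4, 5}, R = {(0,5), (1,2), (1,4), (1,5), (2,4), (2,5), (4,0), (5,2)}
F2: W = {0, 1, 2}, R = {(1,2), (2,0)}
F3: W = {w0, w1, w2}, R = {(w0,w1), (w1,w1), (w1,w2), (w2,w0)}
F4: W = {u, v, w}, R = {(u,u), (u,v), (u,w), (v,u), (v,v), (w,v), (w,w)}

Frame correspondent (Sahlqvist): ∀x ∃y Rxy — i.e. seriality.
F1: fails — world 3 has no successor.
F2: fails — world 0 has no successor.
F3: satisfies the condition.
F4: satisfies the condition.

F3, F4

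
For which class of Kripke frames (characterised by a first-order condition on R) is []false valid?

emptiness of R: forall x forall y ~Rxy

□⊥ is valid iff no world has any successor (otherwise □⊥ fails at any world with one).
Conversely, on a frame with emptiness of R the schema holds at every world under every valuation.
So the correspondent is emptiness of R.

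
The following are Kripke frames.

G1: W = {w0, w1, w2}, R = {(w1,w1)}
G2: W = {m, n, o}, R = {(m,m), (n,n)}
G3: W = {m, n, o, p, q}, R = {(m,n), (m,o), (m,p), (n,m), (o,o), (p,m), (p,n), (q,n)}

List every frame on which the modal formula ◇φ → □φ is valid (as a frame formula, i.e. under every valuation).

G1, G2

The schema corresponds to partial functionality: ∀x ∀y ∀z (Rxy ∧ Rxz → y = z).
G1: holds.
G2: holds.
G3: fails — m sees both n and o.
Valid on: G1, G2.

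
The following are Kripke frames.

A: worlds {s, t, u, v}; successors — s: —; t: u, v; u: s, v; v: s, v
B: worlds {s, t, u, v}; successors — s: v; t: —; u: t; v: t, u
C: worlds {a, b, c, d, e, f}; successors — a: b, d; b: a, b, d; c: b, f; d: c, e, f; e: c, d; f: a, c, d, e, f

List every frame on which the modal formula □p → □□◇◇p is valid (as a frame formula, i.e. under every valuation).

C

Frame correspondent (Sahlqvist): ∀x ∀z (xR²z → ∃w (xRw ∧ zR²w)) — i.e. a generalized confluence (Geach) condition.
A: fails — tR²s but no w with tRw and sR²w.
B: fails — sR²t but no w with sRw and tR²w.
C: ✓.
Valid on: C.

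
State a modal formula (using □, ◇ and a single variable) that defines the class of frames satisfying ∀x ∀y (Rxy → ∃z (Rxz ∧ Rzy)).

□□ψ → □ψ

This is density; the standard corresponding axiom is C4: □□ψ → □ψ.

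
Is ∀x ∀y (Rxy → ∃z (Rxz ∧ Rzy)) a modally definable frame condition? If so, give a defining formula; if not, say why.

Yes — defined by □□p → □p

The condition is density. A defining modal formula is □□p → □p.
Suppose □□p→□p is valid. Take Rxy and set V(p)={w : xR²w}. Then □□p at x, so □p at x, so p at y, i.e. ∃z(Rxz∧Rzy).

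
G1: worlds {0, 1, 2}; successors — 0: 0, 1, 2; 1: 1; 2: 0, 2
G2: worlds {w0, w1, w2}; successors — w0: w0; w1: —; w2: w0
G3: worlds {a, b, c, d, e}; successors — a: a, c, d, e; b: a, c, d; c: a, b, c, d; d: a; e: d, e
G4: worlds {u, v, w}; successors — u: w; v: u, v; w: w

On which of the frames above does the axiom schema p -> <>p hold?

This is the axiom for reflexivity; its first-order frame correspondent is forall x Rxx.
G1: holds.
G2: fails — world w1 does not see itself.
G3: fails — world b does not see itself.
G4: fails — world u does not see itself.
Valid on: G1.

G1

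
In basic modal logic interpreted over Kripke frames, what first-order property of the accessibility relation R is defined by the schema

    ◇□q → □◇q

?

Suppose ◇□q→□◇q is valid. Take Rxy, Rxz and set V(q)={w : Ryw}. Then □q at y so ◇□q at x, so □◇q at x, so ◇q at z, giving w with Rzw and Ryw.

convergence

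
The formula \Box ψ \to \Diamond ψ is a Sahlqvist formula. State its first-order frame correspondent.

Suppose □ψ→◇ψ is valid. At any x set V(ψ)=W. Then □ψ at x, so ◇ψ at x, so x has a successor.

seriality: \forall x \exists y Rxy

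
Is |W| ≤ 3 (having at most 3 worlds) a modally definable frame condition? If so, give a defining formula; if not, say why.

No

If a class were modally definable it would be closed under disjoint unions (Goldblatt–Thomason).
Any modal formula valid on each of 4 disjoint one-world frames is valid on their disjoint union (validity is preserved under disjoint unions). Each one-world frame has |W|=1≤3, but the union has |W|=4.
So no modal formula (or set of formulas) defines exactly the |W|≤3 frames.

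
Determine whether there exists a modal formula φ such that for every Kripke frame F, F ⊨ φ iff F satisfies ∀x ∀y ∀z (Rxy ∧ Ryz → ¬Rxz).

Not definable by any modal formula

If a class were modally definable it would be closed under surjective bounded morphisms (Goldblatt–Thomason).
The 7-cycle (worlds a,b,c,d,e,f,g with a→b→c→d→e→f→g→a) is intransitive. Mapping every world to a single reflexive point • is a surjective bounded morphism; the reflexive point is not intransitive (R••∧R•• but R••).
So no modal formula (or set of formulas) defines exactly the intransitive frames.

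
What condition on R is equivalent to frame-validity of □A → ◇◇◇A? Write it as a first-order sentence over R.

∀x ∃w (xRw ∧ xR³w)

This is a Sahlqvist (Geach-type) schema ◇^0□^1A → □^0◇^3A.
First-order correspondent: ∀x ∃w (xRw ∧ xR³w).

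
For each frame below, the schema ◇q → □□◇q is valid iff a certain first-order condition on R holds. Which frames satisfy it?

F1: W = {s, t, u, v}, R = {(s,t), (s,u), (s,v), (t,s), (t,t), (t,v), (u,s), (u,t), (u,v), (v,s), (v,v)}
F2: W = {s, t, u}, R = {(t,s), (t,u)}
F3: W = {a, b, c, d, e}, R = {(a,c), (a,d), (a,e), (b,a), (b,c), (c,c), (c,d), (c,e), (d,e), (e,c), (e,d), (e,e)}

F2

Frame correspondent (Sahlqvist): ∀x ∀y ∀z ((xRy ∧ xR²z) → ∃w (y = w ∧ zRw)) — i.e. a generalized confluence (Geach) condition.
F1: fails — sRt, sR²v but no w with t=w and vRw.
F2: holds.
F3: fails — aRc, aR²d but no w with c=w and dRw.
Valid on: F2.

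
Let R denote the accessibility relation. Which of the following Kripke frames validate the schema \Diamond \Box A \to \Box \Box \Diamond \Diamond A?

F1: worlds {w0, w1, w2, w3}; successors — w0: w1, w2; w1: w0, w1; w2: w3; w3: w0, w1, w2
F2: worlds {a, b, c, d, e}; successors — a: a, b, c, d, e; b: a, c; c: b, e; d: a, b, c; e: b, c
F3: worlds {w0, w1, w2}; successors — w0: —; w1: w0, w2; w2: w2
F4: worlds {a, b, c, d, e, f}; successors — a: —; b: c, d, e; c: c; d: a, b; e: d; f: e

F2

Frame correspondent (Sahlqvist): \forall x \forall y \forall z ((xRy \wedge x R^2 z) \to \exists w (yRw \wedge z R^2 w)) — i.e. a generalized confluence (Geach) condition.
F1: fails — w0Rw2, w0R²w1 but no w with w2Rw and w1R²w.
F2: satisfies the condition.
F3: fails — w1Rw0, w1R²w2 but no w with w0Rw and w2R²w.
F4: fails — bRc, bR²a but no w with cRw and aR²w.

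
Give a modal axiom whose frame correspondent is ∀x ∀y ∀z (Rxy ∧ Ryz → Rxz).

This is transitivity; the standard corresponding axiom is 4: □p → □□p.
Suppose □p→□□p is valid. Take Rxy, Ryz and set V(p)={w : Rxw}. Then □p at x, so □□p at x, so □p at y, so p at z, i.e. Rxz.

□p → □□p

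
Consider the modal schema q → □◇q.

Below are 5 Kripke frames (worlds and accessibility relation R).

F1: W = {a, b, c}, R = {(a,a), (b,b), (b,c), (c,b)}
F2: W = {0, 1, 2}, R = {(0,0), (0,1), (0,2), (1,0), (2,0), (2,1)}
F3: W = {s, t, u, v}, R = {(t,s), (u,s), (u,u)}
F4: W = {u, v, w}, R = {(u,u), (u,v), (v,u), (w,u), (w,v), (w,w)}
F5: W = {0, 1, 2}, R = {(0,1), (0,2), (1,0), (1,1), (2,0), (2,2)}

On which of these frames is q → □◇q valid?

Frame correspondent (Sahlqvist): ∀x ∀y (Rxy → Ryx) — i.e. symmetry.
F1: condition met.
F2: fails — R21 but not R12.
F3: fails — Rus but not Rsu.
F4: fails — Rwu but not Ruw.
F5: condition met.

F1, F5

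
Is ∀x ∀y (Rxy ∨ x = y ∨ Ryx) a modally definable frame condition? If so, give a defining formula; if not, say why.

Not modally definable

Any modally definable frame class is closed under disjoint unions.
Take 2 disjoint single-world reflexive frames: each is trivially connected, but their disjoint union has 2 worlds with no edge between distinct components, so it is not connected.
So the class is not modally definable.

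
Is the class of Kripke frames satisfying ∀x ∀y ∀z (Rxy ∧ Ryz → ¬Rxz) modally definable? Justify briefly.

Modal frame validity is preserved under surjective bounded morphisms.
The 3-cycle (worlds w0,w1,w2 with w0→w1→w2→w0) is intransitive. Mapping every world to a single reflexive point • is a surjective bounded morphism; the reflexive point is not intransitive (R••∧R•• but R••).
So no modal formula (or set of formulas) defines exactly the intransitive frames.

Not modally definable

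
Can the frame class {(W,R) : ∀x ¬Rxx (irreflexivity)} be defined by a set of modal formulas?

Not definable by any modal formula

If a class were modally definable it would be closed under surjective bounded morphisms (Goldblatt–Thomason).
The 2-cycle (worlds 0,1 with 0→1→0) is irreflexive, and the map sending every world to a single reflexive point • is a surjective bounded morphism (forth: every edge maps to (•,•); back: every world has a successor). So any modal formula valid on the 2-cycle is also valid on the reflexive point, which is not irreflexive.
So no modal formula (or set of formulas) defines exactly the irreflexive frames.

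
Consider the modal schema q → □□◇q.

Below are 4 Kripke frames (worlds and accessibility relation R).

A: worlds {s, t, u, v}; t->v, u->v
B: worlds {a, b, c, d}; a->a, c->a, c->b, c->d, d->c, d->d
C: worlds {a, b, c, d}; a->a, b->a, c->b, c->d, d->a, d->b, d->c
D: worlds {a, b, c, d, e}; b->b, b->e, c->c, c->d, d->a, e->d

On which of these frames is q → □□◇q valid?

A

The schema corresponds to a generalized confluence (Geach) condition: ∀x ∀z (xR²z → ∃w (x = w ∧ zRw)).
A: holds.
B: fails — cR²a but no w with c=w and aRw.
C: fails — bR²a but no w with b=w and aRw.
D: fails — bR²d but no w with b=w and dRw.
Valid on: A.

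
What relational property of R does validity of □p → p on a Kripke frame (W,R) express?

Reflexivity

This schema is the T axiom.
It corresponds to reflexivity: ∀x Rxx.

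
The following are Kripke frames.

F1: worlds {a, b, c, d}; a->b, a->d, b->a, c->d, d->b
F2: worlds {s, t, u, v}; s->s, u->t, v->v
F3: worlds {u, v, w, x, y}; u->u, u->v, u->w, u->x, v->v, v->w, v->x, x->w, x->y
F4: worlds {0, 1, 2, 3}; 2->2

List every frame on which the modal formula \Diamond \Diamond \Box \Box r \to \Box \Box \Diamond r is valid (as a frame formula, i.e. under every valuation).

This is the axiom for a generalized confluence (Geach) condition; its first-order frame correspondent is \forall x \forall y \forall z ((x R^2 y \wedge x R^2 z) \to \exists w (y R^2 w \wedge zRw)).
F1: fails — aR²b, aR²b but no w with bR²w and bRw.
F2: ✓.
F3: fails — uR²u, uR²w but no t with uR²t and wRt.
F4: ✓.

F2, F4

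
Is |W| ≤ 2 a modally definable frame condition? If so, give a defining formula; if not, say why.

Any modally definable frame class is closed under disjoint unions.
Any modal formula valid on each of 3 disjoint one-world frames is valid on their disjoint union (validity is preserved under disjoint unions). Each one-world frame has |W|=1≤2, but the union has |W|=3.
So no modal formula (or set of formulas) defines exactly the |W|≤2 frames.

No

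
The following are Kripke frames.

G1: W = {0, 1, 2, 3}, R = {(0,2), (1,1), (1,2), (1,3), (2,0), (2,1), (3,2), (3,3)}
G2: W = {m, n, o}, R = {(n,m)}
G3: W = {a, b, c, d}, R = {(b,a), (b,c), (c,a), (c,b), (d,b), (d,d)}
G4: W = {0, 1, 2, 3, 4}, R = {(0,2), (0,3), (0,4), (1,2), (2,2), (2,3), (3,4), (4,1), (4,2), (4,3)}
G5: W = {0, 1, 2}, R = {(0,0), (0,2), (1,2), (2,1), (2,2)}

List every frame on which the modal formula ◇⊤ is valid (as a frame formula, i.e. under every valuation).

G1, G4, G5

This is the axiom for seriality; its first-order frame correspondent is ∀x ∃y Rxy.
G1: condition met.
G2: fails — world m has no successor.
G3: fails — world a has no successor.
G4: condition met.
G5: condition met.
Valid on: G1, G4, G5.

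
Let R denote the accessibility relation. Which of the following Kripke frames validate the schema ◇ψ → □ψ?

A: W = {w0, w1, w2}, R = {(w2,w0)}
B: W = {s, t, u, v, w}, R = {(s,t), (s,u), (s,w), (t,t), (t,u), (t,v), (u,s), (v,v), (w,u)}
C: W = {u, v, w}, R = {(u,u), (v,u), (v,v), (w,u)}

A

The schema corresponds to partial functionality: ∀x ∀y ∀z (Rxy ∧ Rxz → y = z).
A: holds.
B: fails — s sees both t and u.
C: fails — v sees both u and v.
Valid on: A.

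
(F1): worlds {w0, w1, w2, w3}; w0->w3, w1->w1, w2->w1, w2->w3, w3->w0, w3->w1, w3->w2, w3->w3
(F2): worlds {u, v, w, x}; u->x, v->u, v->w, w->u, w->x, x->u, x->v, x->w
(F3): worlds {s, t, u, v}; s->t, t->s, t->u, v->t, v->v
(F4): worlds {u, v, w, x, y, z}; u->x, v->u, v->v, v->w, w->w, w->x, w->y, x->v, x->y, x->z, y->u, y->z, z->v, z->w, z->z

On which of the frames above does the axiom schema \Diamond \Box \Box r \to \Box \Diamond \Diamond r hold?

The schema corresponds to a generalized confluence (Geach) condition: \forall x \forall y \forall z ((xRy \wedge xRz) \to \exists w (y R^2 w \wedge z R^2 w)).
(F1): condition met.
(F2): condition met.
(F3): fails — tRs, tRu but no w with sR²w and uR²w.
(F4): condition met.

(F1), (F2), (F4)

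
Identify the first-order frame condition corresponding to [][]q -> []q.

density: forall x forall y (Rxy -> exists z (Rxz & Rzy))

Suppose □□q→□q is valid. Take Rxy and set V(q)={w : xR²w}. Then □□q at x, so □q at x, so q at y, i.e. ∃z(Rxz∧Rzy).
The converse is a direct semantic check.
Frame condition: forall x forall y (Rxy -> exists z (Rxz & Rzy)).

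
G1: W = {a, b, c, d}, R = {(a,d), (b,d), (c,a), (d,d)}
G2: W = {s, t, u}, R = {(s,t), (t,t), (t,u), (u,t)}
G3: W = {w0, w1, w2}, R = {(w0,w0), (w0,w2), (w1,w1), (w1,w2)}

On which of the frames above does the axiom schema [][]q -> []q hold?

This is the axiom for density; its first-order frame correspondent is forall x forall y (Rxy -> exists z (Rxz & Rzy)).
G1: fails — Rca but no z with Rcz and Rza.
G2: condition met.
G3: condition met.

G2, G3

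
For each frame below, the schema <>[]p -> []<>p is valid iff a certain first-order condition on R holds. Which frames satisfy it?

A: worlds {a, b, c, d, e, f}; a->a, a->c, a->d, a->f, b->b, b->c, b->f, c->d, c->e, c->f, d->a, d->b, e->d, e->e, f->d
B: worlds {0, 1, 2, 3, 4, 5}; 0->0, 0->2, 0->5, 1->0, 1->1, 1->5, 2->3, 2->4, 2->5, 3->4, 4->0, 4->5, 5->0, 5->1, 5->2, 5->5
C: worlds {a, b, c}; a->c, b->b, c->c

C

The schema corresponds to convergence: forall x forall y forall z (Rxy & Rxz -> exists w (Ryw & Rzw)).
A: fails — Rac and Rad but c and d have no common successor.
B: fails — R25 and R23 but 5 and 3 have no common successor.
C: condition met.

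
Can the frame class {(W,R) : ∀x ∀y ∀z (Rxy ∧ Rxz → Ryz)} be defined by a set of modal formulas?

Yes: it is the Euclidean property, defined by the 5 schema ◇r → □◇r.
Suppose ◇r→□◇r is valid. Take Rxy, Rxz and set V(r)={y}. Then ◇r at x, so □◇r at x, so ◇r at z, so some w with Rzw has r; w=y, i.e. Rzy. By symmetry of the argument, Ryz.

Yes, by ◇r → □◇r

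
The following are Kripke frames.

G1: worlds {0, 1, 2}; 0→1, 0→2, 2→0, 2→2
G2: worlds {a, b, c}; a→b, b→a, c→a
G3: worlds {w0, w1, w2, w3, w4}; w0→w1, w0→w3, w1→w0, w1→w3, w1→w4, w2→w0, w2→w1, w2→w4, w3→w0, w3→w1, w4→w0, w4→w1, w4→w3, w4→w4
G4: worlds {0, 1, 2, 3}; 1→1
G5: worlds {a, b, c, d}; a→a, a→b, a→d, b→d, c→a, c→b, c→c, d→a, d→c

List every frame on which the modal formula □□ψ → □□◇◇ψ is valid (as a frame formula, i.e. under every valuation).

G2, G3, G4, G5

Frame correspondent (Sahlqvist): ∀x ∀z (xR²z → ∃w (xR²w ∧ zR²w)) — i.e. a generalized confluence (Geach) condition.
G1: fails — 2R²1 but no w with 2R²w and 1R²w.
G2: satisfies the condition.
G3: satisfies the condition.
G4: satisfies the condition.
G5: satisfies the condition.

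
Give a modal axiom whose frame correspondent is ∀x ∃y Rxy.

□p → ◇p

This is seriality; the standard corresponding axiom is D: □p → ◇p.
Suppose □p→◇p is valid. At any x set V(p)=W. Then □p at x, so ◇p at x, so x has a successor.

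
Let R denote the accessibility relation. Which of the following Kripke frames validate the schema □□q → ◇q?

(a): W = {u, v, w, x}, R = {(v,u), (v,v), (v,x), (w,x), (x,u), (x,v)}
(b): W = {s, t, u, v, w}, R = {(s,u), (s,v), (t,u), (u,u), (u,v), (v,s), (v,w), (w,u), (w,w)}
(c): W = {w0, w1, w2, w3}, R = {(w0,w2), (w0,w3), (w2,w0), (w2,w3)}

The schema corresponds to a generalized confluence (Geach) condition: ∀x ∃w (xR²w ∧ xRw).
(a): fails — at u but no t with uR²t and uRt.
(b): holds.
(c): fails — at w1 but no w with w1R²w and w1Rw.

(b)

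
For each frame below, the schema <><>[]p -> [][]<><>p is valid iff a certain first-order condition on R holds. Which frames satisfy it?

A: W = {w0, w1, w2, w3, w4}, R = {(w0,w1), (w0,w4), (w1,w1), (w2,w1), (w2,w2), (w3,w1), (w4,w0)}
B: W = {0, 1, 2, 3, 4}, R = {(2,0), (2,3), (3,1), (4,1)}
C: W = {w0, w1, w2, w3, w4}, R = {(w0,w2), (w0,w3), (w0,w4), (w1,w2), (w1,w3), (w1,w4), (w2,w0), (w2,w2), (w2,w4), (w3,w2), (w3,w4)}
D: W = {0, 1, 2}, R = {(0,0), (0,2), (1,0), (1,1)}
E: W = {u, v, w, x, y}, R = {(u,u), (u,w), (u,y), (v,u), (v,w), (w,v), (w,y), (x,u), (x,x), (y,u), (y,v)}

The schema corresponds to a generalized confluence (Geach) condition: forall x forall y forall z ((x R^2 y & x R^2 z) -> exists w (yRw & z R^2 w)).
A: fails — w4R²w4, w4R²w1 but no w with w4Rw and w1R²w.
B: fails — 2R²1, 2R²1 but no w with 1Rw and 1R²w.
C: fails — w0R²w0, w0R²w4 but no w with w0Rw and w4R²w.
D: fails — 0R²0, 0R²2 but no w with 0Rw and 2R²w.
E: satisfies the condition.
Valid on: E.

E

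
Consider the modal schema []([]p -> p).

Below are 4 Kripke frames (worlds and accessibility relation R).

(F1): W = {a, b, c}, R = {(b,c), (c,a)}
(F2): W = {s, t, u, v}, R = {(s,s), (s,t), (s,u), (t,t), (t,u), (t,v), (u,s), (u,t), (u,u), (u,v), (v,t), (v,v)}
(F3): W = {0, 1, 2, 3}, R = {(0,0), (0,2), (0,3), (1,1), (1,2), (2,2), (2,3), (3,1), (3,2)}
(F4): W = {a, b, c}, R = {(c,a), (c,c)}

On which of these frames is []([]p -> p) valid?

The schema corresponds to shift-reflexivity: forall x forall y (Rxy -> Ryy).
(F1): fails — Rca but not Raa.
(F2): satisfies the condition.
(F3): fails — R23 but not R33.
(F4): fails — Rca but not Raa.
Valid on: (F2).

(F2)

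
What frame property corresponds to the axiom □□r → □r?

Suppose □□r→□r is valid. Take Rxy and set V(r)={w : xR²w}. Then □□r at x, so □r at x, so r at y, i.e. ∃z(Rxz∧Rzy).
Conversely, any frame satisfying ∀x ∀y (Rxy → ∃z (Rxz ∧ Rzy)) validates the schema.
Frame condition: ∀x ∀y (Rxy → ∃z (Rxz ∧ Rzy)).

density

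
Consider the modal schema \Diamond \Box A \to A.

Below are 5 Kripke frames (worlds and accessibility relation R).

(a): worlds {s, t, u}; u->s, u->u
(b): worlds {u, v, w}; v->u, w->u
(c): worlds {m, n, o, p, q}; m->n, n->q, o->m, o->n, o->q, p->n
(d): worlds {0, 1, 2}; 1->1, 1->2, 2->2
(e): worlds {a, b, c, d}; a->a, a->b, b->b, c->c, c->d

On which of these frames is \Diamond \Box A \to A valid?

none

This is the axiom for symmetry; its first-order frame correspondent is \forall x \forall y (Rxy \to Ryx).
(a): fails — Rus but not Rsu.
(b): fails — Rvu but not Ruv.
(c): fails — Rom but not Rmo.
(d): fails — R12 but not R21.
(e): fails — Rcd but not Rdc.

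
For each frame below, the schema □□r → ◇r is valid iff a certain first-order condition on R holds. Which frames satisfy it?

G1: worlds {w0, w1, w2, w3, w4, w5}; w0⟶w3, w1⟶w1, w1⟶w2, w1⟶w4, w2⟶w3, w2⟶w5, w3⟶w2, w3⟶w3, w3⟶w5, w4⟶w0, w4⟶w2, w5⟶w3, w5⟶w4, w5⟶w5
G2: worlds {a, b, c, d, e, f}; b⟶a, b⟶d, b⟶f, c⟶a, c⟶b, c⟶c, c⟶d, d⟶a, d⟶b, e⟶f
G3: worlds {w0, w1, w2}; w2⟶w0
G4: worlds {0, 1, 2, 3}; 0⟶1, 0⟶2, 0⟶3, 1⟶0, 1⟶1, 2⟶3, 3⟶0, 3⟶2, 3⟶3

This is the axiom for a generalized confluence (Geach) condition; its first-order frame correspondent is ∀x ∃w (xR²w ∧ xRw).
G1: fails — at w4 but no w with w4R²w and w4Rw.
G2: fails — at a but no w with aR²w and aRw.
G3: fails — at w0 but no w with w0R²w and w0Rw.
G4: condition met.
Valid on: G4.

G4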